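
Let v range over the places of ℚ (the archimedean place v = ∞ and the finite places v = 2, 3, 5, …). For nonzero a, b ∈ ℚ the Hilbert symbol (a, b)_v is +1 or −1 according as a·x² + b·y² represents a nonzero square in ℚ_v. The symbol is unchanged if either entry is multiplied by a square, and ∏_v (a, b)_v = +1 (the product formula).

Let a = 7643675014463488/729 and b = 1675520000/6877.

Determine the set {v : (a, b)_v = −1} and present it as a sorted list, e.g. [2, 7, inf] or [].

(a, b) ≡ (17017, 34034) mod (ℚ^×)²; places V = {2, 3, 5, 7, 11, 13, 17, 23, ∞}.
(a,b)_23: α=0, u≡19; β=-2, v≡10 (mod 23); (19|23)=-1, (10|23)=-1; sign (−1)^0·-1^-2·-1^0 = +1.
(a,b)_11: α=3, u≡6; β=1, v≡4 (mod 11); (6|11)=-1, (4|11)=+1; sign (−1)^1·-1^1·+1^3 = +1.
(a,b)_3: α=-6, u≡1; β=0, v≡2 (mod 3); (1|3)=+1, (2|3)=-1; sign (−1)^0·+1^0·-1^-6 = +1.
(a,b)_2: α=18, β=11; u≡1, v≡1 (mod 8); ε(u)ε(v)=0·0, αω(v)=18·0, βω(u)=11·0; sum ≡ 0  ⇒  +1.
(a,b)_13: α=1, u≡12; β=-1, v≡7 (mod 13); (12|13)=+1, (7|13)=-1; sign (−1)^0·+1^-1·-1^1 = -1.
(a,b)_∞: sgn(17017)=+, sgn(34034)=+, so +1.
(a,b)_17: α=3, u≡1; β=1, v≡2 (mod 17); (1|17)=+1, (2|17)=+1; sign (−1)^0·+1^1·+1^3 = +1.
(a,b)_7: α=3, u≡1; β=1, v≡4 (mod 7); (1|7)=+1, (4|7)=+1; sign (−1)^1·+1^1·+1^3 = -1.
(a,b)_5: α=0, u≡2; β=4, v≡1 (mod 5); (2|5)=-1, (1|5)=+1; sign (−1)^0·-1^4·+1^0 = +1.
Ram(17017, 34034) = {7, 13}; no ℚ_7-point on the conic.

[7, 13]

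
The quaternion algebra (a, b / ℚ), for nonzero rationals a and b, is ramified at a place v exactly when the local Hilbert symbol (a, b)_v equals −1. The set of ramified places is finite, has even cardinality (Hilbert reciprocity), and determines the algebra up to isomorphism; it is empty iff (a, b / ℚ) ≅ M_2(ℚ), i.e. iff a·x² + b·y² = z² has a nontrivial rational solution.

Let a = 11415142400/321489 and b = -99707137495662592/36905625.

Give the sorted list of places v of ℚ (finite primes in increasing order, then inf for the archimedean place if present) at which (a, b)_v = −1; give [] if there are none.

Mod squares: a ≡ 29, b ≡ -493. Check v ∈ {∞, 2, 3, 5, 7, 17, 29, 31}.
v=3: a=3^-8·(≡2), b=3^-10·(≡2) mod 3; (2|3)=-1, (2|3)=-1; (−1)^{-8·-10·1}·(-1)^-10·(-1)^-8 = +1.
v=∞: 29 > 0 and -493 < 0  ⇒  (a,b)_∞ = +1.
v=7: a=7^-2·(≡2), b=7^2·(≡4) mod 7; (2|7)=+1, (4|7)=+1; (−1)^{-2·2·3}·(+1)^2·(+1)^-2 = +1.
v=17: a=17^0·(≡6), b=17^1·(≡6) mod 17; (6|17)=-1, (6|17)=-1; (−1)^{0·1·8}·(-1)^1·(-1)^0 = -1.
v=5: a=5^2·(≡4), b=5^-4·(≡2) mod 5; (4|5)=+1, (2|5)=-1; (−1)^{2·-4·2}·(+1)^-4·(-1)^2 = +1.
v=2: v_2(a)=14, v_2(b)=32; units ≡ 5, 3 (mod 8); ε·ε+αω+βω = 0·1+14·1+32·1 ≡ 0  ⇒  (a,b)_2 = +1.
v=29: a=29^1·(≡20), b=29^1·(≡18) mod 29; (20|29)=+1, (18|29)=-1; (−1)^{1·1·14}·(+1)^1·(-1)^1 = -1.
v=31: a=31^2·(≡15), b=31^2·(≡30) mod 31; (15|31)=-1, (30|31)=-1; (−1)^{2·2·15}·(-1)^2·(-1)^2 = +1.
(29, -493 / ℚ) ramifies at {17, 29}: a division algebra.

[17, 29]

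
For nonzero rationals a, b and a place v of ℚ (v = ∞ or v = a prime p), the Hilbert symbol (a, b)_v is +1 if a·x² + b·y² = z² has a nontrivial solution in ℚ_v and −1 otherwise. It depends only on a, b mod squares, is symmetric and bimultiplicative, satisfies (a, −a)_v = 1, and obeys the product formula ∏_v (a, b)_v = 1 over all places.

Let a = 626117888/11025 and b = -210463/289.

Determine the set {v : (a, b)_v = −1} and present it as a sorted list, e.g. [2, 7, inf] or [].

[11, 17, 29, 53]

(a, b) ≡ (20213, -583) mod (ℚ^×)²; places V = {2, 3, 5, 7, 11, 17, 19, 29, 41, 53, ∞}.
(a,b)_41: α=1, u≡5; β=0, v≡36 (mod 41); (5|41)=+1, (36|41)=+1; sign (−1)^0·+1^0·+1^1 = +1.
(a,b)_17: α=1, u≡13; β=-2, v≡14 (mod 17); (13|17)=+1, (14|17)=-1; sign (−1)^0·+1^-2·-1^1 = -1.
(a,b)_∞: sgn(20213)=+, sgn(-583)=−, so +1.
(a,b)_19: α=0, u≡4; β=2, v≡11 (mod 19); (4|19)=+1, (11|19)=+1; sign (−1)^0·+1^2·+1^0 = +1.
(a,b)_5: α=-2, u≡3; β=0, v≡3 (mod 5); (3|5)=-1, (3|5)=-1; sign (−1)^0·-1^0·-1^-2 = +1.
(a,b)_7: α=-2, u≡4; β=0, v≡3 (mod 7); (4|7)=+1, (3|7)=-1; sign (−1)^0·+1^0·-1^-2 = +1.
(a,b)_3: α=-2, u≡2; β=0, v≡2 (mod 3); (2|3)=-1, (2|3)=-1; sign (−1)^0·-1^0·-1^-2 = +1.
(a,b)_29: α=1, u≡24; β=0, v≡10 (mod 29); (24|29)=+1, (10|29)=-1; sign (−1)^0·+1^0·-1^1 = -1.
(a,b)_2: α=8, β=0; u≡5, v≡1 (mod 8); ε(u)ε(v)=0·0, αω(v)=8·0, βω(u)=0·1; sum ≡ 0  ⇒  +1.
(a,b)_53: α=0, u≡3; β=1, v≡9 (mod 53); (3|53)=-1, (9|53)=+1; sign (−1)^0·-1^1·+1^0 = -1.
(a,b)_11: α=2, u≡6; β=1, v≡6 (mod 11); (6|11)=-1, (6|11)=-1; sign (−1)^0·-1^1·-1^2 = -1.
|Ram(20213, -583)| = 4, even; anisotropic at {11, 17, 29, 53}.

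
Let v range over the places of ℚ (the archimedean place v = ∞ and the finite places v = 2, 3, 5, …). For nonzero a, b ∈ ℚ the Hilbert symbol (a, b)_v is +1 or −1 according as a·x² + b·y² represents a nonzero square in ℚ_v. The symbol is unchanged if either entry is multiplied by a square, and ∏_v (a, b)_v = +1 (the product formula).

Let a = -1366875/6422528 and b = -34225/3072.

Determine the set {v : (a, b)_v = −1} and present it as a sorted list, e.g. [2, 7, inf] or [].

[2, inf]

(a, b) ≡ (-6, -3) mod (ℚ^×)²; places V = {2, 3, 5, 7, 37, ∞}.
(a,b)_3: α=7, u≡1; β=-1, v≡2 (mod 3); (1|3)=+1, (2|3)=-1; sign (−1)^1·+1^-1·-1^7 = +1.
(a,b)_7: α=-2, u≡2; β=0, v≡2 (mod 7); (2|7)=+1, (2|7)=+1; sign (−1)^0·+1^0·+1^-2 = +1.
(a,b)_2: α=-17, β=-10; u≡5, v≡5 (mod 8); ε(u)ε(v)=0·0, αω(v)=-17·1, βω(u)=-10·1; sum ≡ 1  ⇒  -1.
(a,b)_5: α=4, u≡1; β=2, v≡3 (mod 5); (1|5)=+1, (3|5)=-1; sign (−1)^0·+1^2·-1^4 = +1.
(a,b)_37: α=0, u≡22; β=2, v≡12 (mod 37); (22|37)=-1, (12|37)=+1; sign (−1)^0·-1^2·+1^0 = +1.
(a,b)_∞: sgn(-6)=−, sgn(-3)=−, so -1.
Ram(-6, -3) = {2, ∞}; no ℚ_2-point on the conic.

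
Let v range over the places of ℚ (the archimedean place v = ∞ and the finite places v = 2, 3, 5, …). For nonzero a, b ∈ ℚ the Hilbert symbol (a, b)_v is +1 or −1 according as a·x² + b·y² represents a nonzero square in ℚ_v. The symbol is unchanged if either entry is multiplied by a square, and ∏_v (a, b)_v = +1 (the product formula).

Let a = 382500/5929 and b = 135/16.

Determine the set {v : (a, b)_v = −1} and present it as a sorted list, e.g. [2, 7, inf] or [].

Mod squares: a ≡ 17, b ≡ 15. Check v ∈ {∞, 2, 3, 5, 7, 11, 17}.
v=3: a=3^2·(≡2), b=3^3·(≡2) mod 3; (2|3)=-1, (2|3)=-1; (−1)^{2·3·1}·(-1)^3·(-1)^2 = -1.
v=17: a=17^1·(≡2), b=17^0·(≡1) mod 17; (2|17)=+1, (1|17)=+1; (−1)^{1·0·8}·(+1)^0·(+1)^1 = +1.
v=∞: 17 > 0 and 15 > 0  ⇒  (a,b)_∞ = +1.
v=2: v_2(a)=2, v_2(b)=-4; units ≡ 1, 7 (mod 8); ε·ε+αω+βω = 0·1+2·0+-4·0 ≡ 0  ⇒  (a,b)_2 = +1.
v=11: a=11^-2·(≡6), b=11^0·(≡5) mod 11; (6|11)=-1, (5|11)=+1; (−1)^{-2·0·5}·(-1)^0·(+1)^-2 = +1.
v=5: a=5^4·(≡3), b=5^1·(≡2) mod 5; (3|5)=-1, (2|5)=-1; (−1)^{4·1·2}·(-1)^1·(-1)^4 = -1.
v=7: a=7^-2·(≡3), b=7^0·(≡1) mod 7; (3|7)=-1, (1|7)=+1; (−1)^{-2·0·3}·(-1)^0·(+1)^-2 = +1.
(17, 15 / ℚ) ramifies at {3, 5}: a division algebra.

[3, 5]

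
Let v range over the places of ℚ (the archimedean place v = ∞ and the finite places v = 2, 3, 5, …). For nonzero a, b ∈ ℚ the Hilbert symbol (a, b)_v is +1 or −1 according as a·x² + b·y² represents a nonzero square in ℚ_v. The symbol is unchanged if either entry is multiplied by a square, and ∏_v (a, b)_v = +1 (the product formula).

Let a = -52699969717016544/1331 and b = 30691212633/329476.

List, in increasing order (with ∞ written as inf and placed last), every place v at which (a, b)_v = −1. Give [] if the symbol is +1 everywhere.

[3, 17]

(a, b) ≡ (-1702074, 2193) mod (ℚ^×)²; places V = {2, 3, 7, 11, 13, 17, 29, 37, 41, 43, ∞}.
(a,b)_37: α=1, u≡25; β=0, v≡11 (mod 37); (25|37)=+1, (11|37)=+1; sign (−1)^0·+1^0·+1^1 = +1.
(a,b)_3: α=5, u≡2; β=3, v≡2 (mod 3); (2|3)=-1, (2|3)=-1; sign (−1)^1·-1^3·-1^5 = -1.
(a,b)_29: α=2, u≡6; β=2, v≡12 (mod 29); (6|29)=+1, (12|29)=-1; sign (−1)^0·+1^2·-1^2 = +1.
(a,b)_41: α=1, u≡19; β=-2, v≡1 (mod 41); (19|41)=-1, (1|41)=+1; sign (−1)^0·-1^-2·+1^1 = +1.
(a,b)_17: α=1, u≡1; β=1, v≡7 (mod 17); (1|17)=+1, (7|17)=-1; sign (−1)^0·+1^1·-1^1 = -1.
(a,b)_13: α=2, u≡9; β=0, v≡4 (mod 13); (9|13)=+1, (4|13)=+1; sign (−1)^0·+1^0·+1^2 = +1.
(a,b)_43: α=2, u≡23; β=3, v≡18 (mod 43); (23|43)=+1, (18|43)=-1; sign (−1)^0·+1^3·-1^2 = +1.
(a,b)_∞: sgn(-1702074)=−, sgn(2193)=+, so +1.
(a,b)_2: α=5, β=-2; u≡3, v≡1 (mod 8); ε(u)ε(v)=1·0, αω(v)=5·0, βω(u)=-2·1; sum ≡ 0  ⇒  +1.
(a,b)_11: α=-3, u≡1; β=0, v≡1 (mod 11); (1|11)=+1, (1|11)=+1; sign (−1)^0·+1^0·+1^-3 = +1.
(a,b)_7: α=0, u≡1; β=-2, v≡1 (mod 7); (1|7)=+1, (1|7)=+1; sign (−1)^0·+1^-2·+1^0 = +1.
Ram(-1702074, 2193) = {3, 17}; no ℚ_3-point on the conic.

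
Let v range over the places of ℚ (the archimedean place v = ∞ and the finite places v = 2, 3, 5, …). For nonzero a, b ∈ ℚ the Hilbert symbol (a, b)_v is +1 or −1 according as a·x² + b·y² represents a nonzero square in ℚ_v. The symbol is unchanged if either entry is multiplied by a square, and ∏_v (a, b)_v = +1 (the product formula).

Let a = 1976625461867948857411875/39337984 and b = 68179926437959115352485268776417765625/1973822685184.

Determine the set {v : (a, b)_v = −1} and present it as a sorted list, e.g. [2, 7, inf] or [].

(a, b) ≡ (11, 4391633) mod (ℚ^×)²; places V = {2, 3, 5, 7, 11, 13, 41, 43, 47, 53, ∞}.
(a,b)_3: α=6, u≡2; β=6, v≡2 (mod 3); (2|3)=-1, (2|3)=-1; sign (−1)^0·-1^6·-1^6 = +1.
(a,b)_5: α=4, u≡1; β=6, v≡3 (mod 5); (1|5)=+1, (3|5)=-1; sign (−1)^0·+1^6·-1^4 = +1.
(a,b)_11: α=3, u≡3; β=4, v≡3 (mod 11); (3|11)=+1, (3|11)=+1; sign (−1)^0·+1^4·+1^3 = +1.
(a,b)_41: α=2, u≡15; β=3, v≡25 (mod 41); (15|41)=-1, (25|41)=+1; sign (−1)^0·-1^3·+1^2 = -1.
(a,b)_47: α=2, u≡13; β=3, v≡42 (mod 47); (13|47)=-1, (42|47)=+1; sign (−1)^0·-1^3·+1^2 = -1.
(a,b)_53: α=2, u≡46; β=3, v≡20 (mod 53); (46|53)=+1, (20|53)=-1; sign (−1)^0·+1^3·-1^2 = +1.
(a,b)_13: α=2, u≡7; β=6, v≡10 (mod 13); (7|13)=-1, (10|13)=+1; sign (−1)^0·-1^6·+1^2 = +1.
(a,b)_43: α=2, u≡25; β=3, v≡11 (mod 43); (25|43)=+1, (11|43)=+1; sign (−1)^0·+1^3·+1^2 = +1.
(a,b)_∞: sgn(11)=+, sgn(4391633)=+, so +1.
(a,b)_7: α=-4, u≡4; β=-6, v≡4 (mod 7); (4|7)=+1, (4|7)=+1; sign (−1)^0·+1^-6·+1^-4 = +1.
(a,b)_2: α=-14, β=-24; u≡3, v≡1 (mod 8); ε(u)ε(v)=1·0, αω(v)=-14·0, βω(u)=-24·1; sum ≡ 0  ⇒  +1.
Ram(11, 4391633) = {41, 47}; no ℚ_41-point on the conic.

[41, 47]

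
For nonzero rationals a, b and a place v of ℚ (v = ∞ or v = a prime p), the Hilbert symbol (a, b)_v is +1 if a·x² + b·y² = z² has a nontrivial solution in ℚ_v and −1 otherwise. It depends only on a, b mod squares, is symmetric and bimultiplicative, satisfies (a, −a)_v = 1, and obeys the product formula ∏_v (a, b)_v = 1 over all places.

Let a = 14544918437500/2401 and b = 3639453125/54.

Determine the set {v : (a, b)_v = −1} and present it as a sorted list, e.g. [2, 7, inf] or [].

(a, b) ≡ (55, 462) mod (ℚ^×)²; places V = {2, 3, 5, 7, 11, 17, ∞}.
(a,b)_7: α=-4, u≡3; β=1, v≡5 (mod 7); (3|7)=-1, (5|7)=-1; sign (−1)^0·-1^1·-1^-4 = -1.
(a,b)_3: α=0, u≡1; β=-3, v≡1 (mod 3); (1|3)=+1, (1|3)=+1; sign (−1)^0·+1^-3·+1^0 = +1.
(a,b)_11: α=5, u≡1; β=3, v≡5 (mod 11); (1|11)=+1, (5|11)=+1; sign (−1)^1·+1^3·+1^5 = -1.
(a,b)_17: α=2, u≡15; β=0, v≡11 (mod 17); (15|17)=+1, (11|17)=-1; sign (−1)^0·+1^0·-1^2 = +1.
(a,b)_5: α=7, u≡1; β=8, v≡3 (mod 5); (1|5)=+1, (3|5)=-1; sign (−1)^0·+1^8·-1^7 = -1.
(a,b)_∞: sgn(55)=+, sgn(462)=+, so +1.
(a,b)_2: α=2, β=-1; u≡7, v≡7 (mod 8); ε(u)ε(v)=1·1, αω(v)=2·0, βω(u)=-1·0; sum ≡ 1  ⇒  -1.
|Ram(55, 462)| = 4, even; anisotropic at {2, 5, 7, 11}.

[2, 5, 7, 11]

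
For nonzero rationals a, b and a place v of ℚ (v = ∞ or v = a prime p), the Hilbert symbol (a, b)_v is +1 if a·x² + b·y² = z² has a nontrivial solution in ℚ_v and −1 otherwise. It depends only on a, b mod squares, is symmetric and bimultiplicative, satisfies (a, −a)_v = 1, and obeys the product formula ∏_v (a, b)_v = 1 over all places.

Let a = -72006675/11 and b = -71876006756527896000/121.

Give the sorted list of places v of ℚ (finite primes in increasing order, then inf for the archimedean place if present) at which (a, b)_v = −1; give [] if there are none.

[5, 11, 13, inf]

Mod squares: a ≡ -187473, b ≡ -15. Check v ∈ {∞, 2, 3, 5, 11, 13, 19, 23}.
v=19: a=19^1·(≡13), b=19^4·(≡16) mod 19; (13|19)=-1, (16|19)=+1; (−1)^{1·4·9}·(-1)^4·(+1)^1 = +1.
v=23: a=23^1·(≡22), b=23^2·(≡2) mod 23; (22|23)=-1, (2|23)=+1; (−1)^{1·2·11}·(-1)^2·(+1)^1 = +1.
v=2: v_2(a)=0, v_2(b)=6; units ≡ 7, 1 (mod 8); ε·ε+αω+βω = 1·0+0·0+6·0 ≡ 0  ⇒  (a,b)_2 = +1.
v=5: a=5^2·(≡3), b=5^3·(≡2) mod 5; (3|5)=-1, (2|5)=-1; (−1)^{2·3·2}·(-1)^3·(-1)^2 = -1.
v=11: a=11^-1·(≡7), b=11^-2·(≡10) mod 11; (7|11)=-1, (10|11)=-1; (−1)^{-1·-2·5}·(-1)^-2·(-1)^-1 = -1.
v=3: a=3^1·(≡2), b=3^3·(≡1) mod 3; (2|3)=-1, (1|3)=+1; (−1)^{1·3·1}·(-1)^3·(+1)^1 = +1.
v=∞: -187473 < 0 and -15 < 0  ⇒  (a,b)_∞ = -1.
v=13: a=13^3·(≡1), b=13^6·(≡6) mod 13; (1|13)=+1, (6|13)=-1; (−1)^{3·6·6}·(+1)^6·(-1)^3 = -1.
|Ram(-187473, -15)| = 4, even; anisotropic at {5, 11, 13, ∞}.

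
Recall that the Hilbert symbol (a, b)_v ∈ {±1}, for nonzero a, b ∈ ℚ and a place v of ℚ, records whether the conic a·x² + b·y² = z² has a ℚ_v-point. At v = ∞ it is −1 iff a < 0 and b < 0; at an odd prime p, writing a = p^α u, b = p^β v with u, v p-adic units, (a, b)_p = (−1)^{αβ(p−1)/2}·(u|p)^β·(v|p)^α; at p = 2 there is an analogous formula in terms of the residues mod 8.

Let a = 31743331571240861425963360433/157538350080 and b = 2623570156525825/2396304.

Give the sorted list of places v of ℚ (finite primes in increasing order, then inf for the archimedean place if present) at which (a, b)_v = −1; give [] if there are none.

[5, 17, 29, 41]

(a, b) ≡ (85, 43993) mod (ℚ^×)²; places V = {2, 3, 5, 7, 13, 17, 29, 37, 41, 43, ∞}.
(a,b)_43: α=-4, u≡5; β=-2, v≡14 (mod 43); (5|43)=-1, (14|43)=+1; sign (−1)^0·-1^-2·+1^-4 = +1.
(a,b)_29: α=2, u≡21; β=1, v≡23 (mod 29); (21|29)=-1, (23|29)=+1; sign (−1)^0·-1^1·+1^2 = -1.
(a,b)_3: α=-2, u≡1; β=-4, v≡1 (mod 3); (1|3)=+1, (1|3)=+1; sign (−1)^0·+1^-4·+1^-2 = +1.
(a,b)_5: α=-1, u≡3; β=2, v≡2 (mod 5); (3|5)=-1, (2|5)=-1; sign (−1)^0·-1^2·-1^-1 = -1.
(a,b)_∞: sgn(85)=+, sgn(43993)=+, so +1.
(a,b)_7: α=2, u≡2; β=0, v≡3 (mod 7); (2|7)=+1, (3|7)=-1; sign (−1)^0·+1^0·-1^2 = +1.
(a,b)_2: α=-10, β=-4; u≡5, v≡1 (mod 8); ε(u)ε(v)=0·0, αω(v)=-10·0, βω(u)=-4·1; sum ≡ 0  ⇒  +1.
(a,b)_41: α=2, u≡34; β=1, v≡11 (mod 41); (34|41)=-1, (11|41)=-1; sign (−1)^0·-1^1·-1^2 = -1.
(a,b)_17: α=7, u≡12; β=4, v≡10 (mod 17); (12|17)=-1, (10|17)=-1; sign (−1)^0·-1^4·-1^7 = -1.
(a,b)_37: α=2, u≡36; β=1, v≡23 (mod 37); (36|37)=+1, (23|37)=-1; sign (−1)^0·+1^1·-1^2 = +1.
(a,b)_13: α=8, u≡2; β=4, v≡4 (mod 13); (2|13)=-1, (4|13)=+1; sign (−1)^0·-1^4·+1^8 = +1.
(85, 43993 / ℚ) ramifies at {5, 17, 29, 41}: a division algebra.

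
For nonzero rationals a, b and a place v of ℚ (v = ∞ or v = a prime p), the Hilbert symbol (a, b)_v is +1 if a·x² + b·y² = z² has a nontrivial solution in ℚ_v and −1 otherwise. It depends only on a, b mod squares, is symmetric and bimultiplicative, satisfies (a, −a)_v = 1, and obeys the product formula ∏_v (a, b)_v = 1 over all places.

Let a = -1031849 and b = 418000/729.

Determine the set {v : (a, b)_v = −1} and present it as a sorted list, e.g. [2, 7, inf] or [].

Mod squares: a ≡ -1031849, b ≡ 1045. Check v ∈ {∞, 2, 3, 5, 7, 11, 13, 17, 19, 23, 29}.
v=7: a=7^1·(≡6), b=7^0·(≡2) mod 7; (6|7)=-1, (2|7)=+1; (−1)^{1·0·3}·(-1)^0·(+1)^1 = +1.
v=23: a=23^1·(≡10), b=23^0·(≡20) mod 23; (10|23)=-1, (20|23)=-1; (−1)^{1·0·11}·(-1)^0·(-1)^1 = -1.
v=29: a=29^1·(≡2), b=29^0·(≡13) mod 29; (2|29)=-1, (13|29)=+1; (−1)^{1·0·14}·(-1)^0·(+1)^1 = +1.
v=3: a=3^0·(≡1), b=3^-6·(≡1) mod 3; (1|3)=+1, (1|3)=+1; (−1)^{0·-6·1}·(+1)^-6·(+1)^0 = +1.
v=19: a=19^0·(≡3), b=19^1·(≡16) mod 19; (3|19)=-1, (16|19)=+1; (−1)^{0·1·9}·(-1)^1·(+1)^0 = -1.
v=∞: -1031849 < 0 and 1045 > 0  ⇒  (a,b)_∞ = +1.
v=13: a=13^1·(≡5), b=13^0·(≡11) mod 13; (5|13)=-1, (11|13)=-1; (−1)^{1·0·6}·(-1)^0·(-1)^1 = -1.
v=5: a=5^0·(≡1), b=5^3·(≡1) mod 5; (1|5)=+1, (1|5)=+1; (−1)^{0·3·2}·(+1)^3·(+1)^0 = +1.
v=17: a=17^1·(≡10), b=17^0·(≡15) mod 17; (10|17)=-1, (15|17)=+1; (−1)^{1·0·8}·(-1)^0·(+1)^1 = +1.
v=2: v_2(a)=0, v_2(b)=4; units ≡ 7, 5 (mod 8); ε·ε+αω+βω = 1·0+0·1+4·0 ≡ 0  ⇒  (a,b)_2 = +1.
v=11: a=11^0·(≡6), b=11^1·(≡2) mod 11; (6|11)=-1, (2|11)=-1; (−1)^{0·1·5}·(-1)^1·(-1)^0 = -1.
(-1031849, 1045 / ℚ) ramifies at {11, 13, 19, 23}: a division algebra.

[11, 13, 19, 23]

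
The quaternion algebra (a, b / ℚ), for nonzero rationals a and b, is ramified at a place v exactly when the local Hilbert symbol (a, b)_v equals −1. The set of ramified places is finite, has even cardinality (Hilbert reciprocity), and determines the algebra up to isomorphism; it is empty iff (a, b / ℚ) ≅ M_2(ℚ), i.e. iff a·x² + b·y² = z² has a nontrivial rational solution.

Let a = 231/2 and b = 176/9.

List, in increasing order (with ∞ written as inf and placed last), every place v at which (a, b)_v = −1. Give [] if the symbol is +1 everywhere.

(a, b) ≡ (462, 11) mod (ℚ^×)²; places V = {2, 3, 7, 11, ∞}.
(a,b)_2: α=-1, β=4; u≡7, v≡3 (mod 8); ε(u)ε(v)=1·1, αω(v)=-1·1, βω(u)=4·0; sum ≡ 0  ⇒  +1.
(a,b)_11: α=1, u≡5; β=1, v≡3 (mod 11); (5|11)=+1, (3|11)=+1; sign (−1)^1·+1^1·+1^1 = -1.
(a,b)_7: α=1, u≡6; β=0, v≡4 (mod 7); (6|7)=-1, (4|7)=+1; sign (−1)^0·-1^0·+1^1 = +1.
(a,b)_∞: sgn(462)=+, sgn(11)=+, so +1.
(a,b)_3: α=1, u≡1; β=-2, v≡2 (mod 3); (1|3)=+1, (2|3)=-1; sign (−1)^0·+1^-2·-1^1 = -1.
Ram(462, 11) = {3, 11}; no ℚ_3-point on the conic.

[3, 11]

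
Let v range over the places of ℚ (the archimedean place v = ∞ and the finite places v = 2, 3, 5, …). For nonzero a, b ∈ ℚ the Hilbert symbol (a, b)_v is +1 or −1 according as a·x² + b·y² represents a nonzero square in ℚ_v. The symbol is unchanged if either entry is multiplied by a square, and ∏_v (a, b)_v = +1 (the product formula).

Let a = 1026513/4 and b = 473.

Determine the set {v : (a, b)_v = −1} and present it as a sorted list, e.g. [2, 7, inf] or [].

[]

Mod squares: a ≡ 12673, b ≡ 473. Check v ∈ {∞, 2, 3, 11, 19, 23, 29, 43}.
v=23: a=23^1·(≡20), b=23^0·(≡13) mod 23; (20|23)=-1, (13|23)=+1; (−1)^{1·0·11}·(-1)^0·(+1)^1 = +1.
v=2: v_2(a)=-2, v_2(b)=0; units ≡ 1, 1 (mod 8); ε·ε+αω+βω = 0·0+-2·0+0·0 ≡ 0  ⇒  (a,b)_2 = +1.
v=∞: 12673 > 0 and 473 > 0  ⇒  (a,b)_∞ = +1.
v=43: a=43^0·(≡15), b=43^1·(≡11) mod 43; (15|43)=+1, (11|43)=+1; (−1)^{0·1·21}·(+1)^1·(+1)^0 = +1.
v=29: a=29^1·(≡26), b=29^0·(≡9) mod 29; (26|29)=-1, (9|29)=+1; (−1)^{1·0·14}·(-1)^0·(+1)^1 = +1.
v=11: a=11^0·(≡1), b=11^1·(≡10) mod 11; (1|11)=+1, (10|11)=-1; (−1)^{0·1·5}·(+1)^1·(-1)^0 = +1.
v=3: a=3^4·(≡1), b=3^0·(≡2) mod 3; (1|3)=+1, (2|3)=-1; (−1)^{4·0·1}·(+1)^0·(-1)^4 = +1.
v=19: a=19^1·(≡12), b=19^0·(≡17) mod 19; (12|19)=-1, (17|19)=+1; (−1)^{1·0·9}·(-1)^0·(+1)^1 = +1.
Ram(a, b) = ∅: the form 12673·x² + 473·y² − z² is isotropic over every ℚ_v, so by Hasse–Minkowski it is isotropic over ℚ.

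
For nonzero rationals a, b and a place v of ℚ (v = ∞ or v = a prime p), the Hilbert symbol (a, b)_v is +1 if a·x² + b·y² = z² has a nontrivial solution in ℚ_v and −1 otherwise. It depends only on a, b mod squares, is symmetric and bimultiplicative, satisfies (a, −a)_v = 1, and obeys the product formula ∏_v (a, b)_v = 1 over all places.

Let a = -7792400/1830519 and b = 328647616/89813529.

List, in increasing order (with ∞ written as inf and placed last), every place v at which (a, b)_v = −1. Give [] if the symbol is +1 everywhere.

(a, b) ≡ (-4991, 31) mod (ℚ^×)²; places V = {2, 3, 5, 7, 11, 13, 23, 31, 37, ∞}.
(a,b)_37: α=0, u≡30; β=2, v≡24 (mod 37); (30|37)=+1, (24|37)=-1; sign (−1)^0·+1^2·-1^0 = +1.
(a,b)_∞: sgn(-4991)=−, sgn(31)=+, so +1.
(a,b)_3: α=-10, u≡1; β=-12, v≡1 (mod 3); (1|3)=+1, (1|3)=+1; sign (−1)^0·+1^-12·+1^-10 = +1.
(a,b)_2: α=4, β=6; u≡1, v≡7 (mod 8); ε(u)ε(v)=0·1, αω(v)=4·0, βω(u)=6·0; sum ≡ 0  ⇒  +1.
(a,b)_11: α=2, u≡3; β=2, v≡3 (mod 11); (3|11)=+1, (3|11)=+1; sign (−1)^0·+1^2·+1^2 = +1.
(a,b)_23: α=1, u≡2; β=0, v≡18 (mod 23); (2|23)=+1, (18|23)=+1; sign (−1)^0·+1^0·+1^1 = +1.
(a,b)_7: α=1, u≡2; β=0, v≡3 (mod 7); (2|7)=+1, (3|7)=-1; sign (−1)^0·+1^0·-1^1 = -1.
(a,b)_31: α=-1, u≡9; β=1, v≡18 (mod 31); (9|31)=+1, (18|31)=+1; sign (−1)^1·+1^1·+1^-1 = -1.
(a,b)_5: α=2, u≡1; β=0, v≡4 (mod 5); (1|5)=+1, (4|5)=+1; sign (−1)^0·+1^0·+1^2 = +1.
(a,b)_13: α=0, u≡4; β=-2, v≡11 (mod 13); (4|13)=+1, (11|13)=-1; sign (−1)^0·+1^-2·-1^0 = +1.
(-4991, 31 / ℚ) ramifies at {7, 31}: a division algebra.

[7, 31]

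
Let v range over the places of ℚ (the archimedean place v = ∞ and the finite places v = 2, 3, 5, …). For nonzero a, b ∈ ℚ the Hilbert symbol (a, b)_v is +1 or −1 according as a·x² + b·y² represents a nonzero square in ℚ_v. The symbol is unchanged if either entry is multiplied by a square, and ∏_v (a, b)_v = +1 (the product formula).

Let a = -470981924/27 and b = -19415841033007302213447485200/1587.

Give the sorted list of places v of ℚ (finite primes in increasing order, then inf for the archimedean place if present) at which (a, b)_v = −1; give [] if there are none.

[41, 43, 47, inf]

(a, b) ≡ (-7208907, -4754811) mod (ℚ^×)²; places V = {2, 3, 5, 7, 23, 29, 31, 41, 43, 47, ∞}.
(a,b)_3: α=-3, u≡1; β=-1, v≡2 (mod 3); (1|3)=+1, (2|3)=-1; sign (−1)^1·+1^-1·-1^-3 = +1.
(a,b)_23: α=0, u≡6; β=-2, v≡3 (mod 23); (6|23)=+1, (3|23)=+1; sign (−1)^0·+1^-2·+1^0 = +1.
(a,b)_5: α=0, u≡3; β=2, v≡1 (mod 5); (3|5)=-1, (1|5)=+1; sign (−1)^0·-1^2·+1^0 = +1.
(a,b)_43: α=1, u≡39; β=3, v≡28 (mod 43); (39|43)=-1, (28|43)=-1; sign (−1)^1·-1^3·-1^1 = -1.
(a,b)_2: α=2, β=4; u≡5, v≡5 (mod 8); ε(u)ε(v)=0·0, αω(v)=2·1, βω(u)=4·1; sum ≡ 0  ⇒  +1.
(a,b)_47: α=1, u≡34; β=4, v≡10 (mod 47); (34|47)=+1, (10|47)=-1; sign (−1)^0·+1^4·-1^1 = -1.
(a,b)_∞: sgn(-7208907)=−, sgn(-4754811)=−, so -1.
(a,b)_41: α=1, u≡34; β=3, v≡10 (mod 41); (34|41)=-1, (10|41)=+1; sign (−1)^0·-1^3·+1^1 = -1.
(a,b)_31: α=0, u≡10; β=1, v≡7 (mod 31); (10|31)=+1, (7|31)=+1; sign (−1)^0·+1^1·+1^0 = +1.
(a,b)_7: α=2, u≡1; β=4, v≡4 (mod 7); (1|7)=+1, (4|7)=+1; sign (−1)^0·+1^4·+1^2 = +1.
(a,b)_29: α=1, u≡1; β=3, v≡4 (mod 29); (1|29)=+1, (4|29)=+1; sign (−1)^0·+1^3·+1^1 = +1.
|Ram(-7208907, -4754811)| = 4, even; anisotropic at {41, 43, 47, ∞}.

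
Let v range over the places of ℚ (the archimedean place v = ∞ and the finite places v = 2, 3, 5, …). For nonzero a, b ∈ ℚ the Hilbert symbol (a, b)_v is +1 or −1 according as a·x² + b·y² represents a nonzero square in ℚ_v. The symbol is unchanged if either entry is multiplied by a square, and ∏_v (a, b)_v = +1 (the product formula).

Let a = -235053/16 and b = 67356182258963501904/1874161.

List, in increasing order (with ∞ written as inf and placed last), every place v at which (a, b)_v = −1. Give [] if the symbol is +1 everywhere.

[7, 41]

(a, b) ≡ (-533, 115661) mod (ℚ^×)²; places V = {2, 3, 7, 11, 13, 31, 37, 41, ∞}.
(a,b)_31: α=0, u≡9; β=1, v≡30 (mod 31); (9|31)=+1, (30|31)=-1; sign (−1)^0·+1^1·-1^0 = +1.
(a,b)_41: α=1, u≡3; β=3, v≡39 (mod 41); (3|41)=-1, (39|41)=+1; sign (−1)^0·-1^3·+1^1 = -1.
(a,b)_11: α=0, u≡10; β=2, v≡6 (mod 11); (10|11)=-1, (6|11)=-1; sign (−1)^0·-1^2·-1^0 = +1.
(a,b)_∞: sgn(-533)=−, sgn(115661)=+, so +1.
(a,b)_2: α=-4, β=4; u≡3, v≡5 (mod 8); ε(u)ε(v)=1·0, αω(v)=-4·1, βω(u)=4·1; sum ≡ 0  ⇒  +1.
(a,b)_37: α=0, u≡19; β=-4, v≡12 (mod 37); (19|37)=-1, (12|37)=+1; sign (−1)^0·-1^-4·+1^0 = +1.
(a,b)_13: α=1, u≡5; β=3, v≡8 (mod 13); (5|13)=-1, (8|13)=-1; sign (−1)^0·-1^3·-1^1 = +1.
(a,b)_3: α=2, u≡1; β=2, v≡2 (mod 3); (1|3)=+1, (2|3)=-1; sign (−1)^0·+1^2·-1^2 = +1.
(a,b)_7: α=2, u≡6; β=7, v≡5 (mod 7); (6|7)=-1, (5|7)=-1; sign (−1)^0·-1^7·-1^2 = -1.
|Ram(-533, 115661)| = 2, even; anisotropic at {7, 41}.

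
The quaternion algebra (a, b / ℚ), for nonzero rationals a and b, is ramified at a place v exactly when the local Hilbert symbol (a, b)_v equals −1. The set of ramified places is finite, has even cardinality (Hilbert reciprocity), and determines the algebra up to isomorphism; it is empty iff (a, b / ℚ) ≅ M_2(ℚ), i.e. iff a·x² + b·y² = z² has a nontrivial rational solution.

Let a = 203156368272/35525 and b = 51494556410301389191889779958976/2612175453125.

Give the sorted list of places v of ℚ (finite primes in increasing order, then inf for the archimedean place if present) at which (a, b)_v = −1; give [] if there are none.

(a, b) ≡ (26899037, 625559) mod (ℚ^×)²; places V = {2, 3, 5, 7, 11, 13, 29, 37, 43, 53, ∞}.
(a,b)_43: α=1, u≡14; β=2, v≡38 (mod 43); (14|43)=+1, (38|43)=+1; sign (−1)^0·+1^2·+1^1 = +1.
(a,b)_11: α=1, u≡4; β=3, v≡7 (mod 11); (4|11)=+1, (7|11)=-1; sign (−1)^1·+1^3·-1^1 = +1.
(a,b)_∞: sgn(26899037)=+, sgn(625559)=+, so +1.
(a,b)_29: α=-1, u≡14; β=-1, v≡9 (mod 29); (14|29)=-1, (9|29)=+1; sign (−1)^0·-1^-1·+1^-1 = -1.
(a,b)_13: α=2, u≡3; β=6, v≡1 (mod 13); (3|13)=+1, (1|13)=+1; sign (−1)^0·+1^6·+1^2 = +1.
(a,b)_53: α=1, u≡17; β=3, v≡11 (mod 53); (17|53)=+1, (11|53)=+1; sign (−1)^0·+1^3·+1^1 = +1.
(a,b)_3: α=4, u≡2; β=8, v≡2 (mod 3); (2|3)=-1, (2|3)=-1; sign (−1)^0·-1^8·-1^4 = +1.
(a,b)_37: α=1, u≡10; β=5, v≡29 (mod 37); (10|37)=+1, (29|37)=-1; sign (−1)^0·+1^5·-1^1 = -1.
(a,b)_2: α=4, β=6; u≡5, v≡7 (mod 8); ε(u)ε(v)=0·1, αω(v)=4·0, βω(u)=6·1; sum ≡ 0  ⇒  +1.
(a,b)_7: α=-2, u≡1; β=-8, v≡1 (mod 7); (1|7)=+1, (1|7)=+1; sign (−1)^0·+1^-8·+1^-2 = +1.
(a,b)_5: α=-2, u≡2; β=-6, v≡4 (mod 5); (2|5)=-1, (4|5)=+1; sign (−1)^0·-1^-6·+1^-2 = +1.
(26899037, 625559 / ℚ) ramifies at {29, 37}: a division algebra.

[29, 37]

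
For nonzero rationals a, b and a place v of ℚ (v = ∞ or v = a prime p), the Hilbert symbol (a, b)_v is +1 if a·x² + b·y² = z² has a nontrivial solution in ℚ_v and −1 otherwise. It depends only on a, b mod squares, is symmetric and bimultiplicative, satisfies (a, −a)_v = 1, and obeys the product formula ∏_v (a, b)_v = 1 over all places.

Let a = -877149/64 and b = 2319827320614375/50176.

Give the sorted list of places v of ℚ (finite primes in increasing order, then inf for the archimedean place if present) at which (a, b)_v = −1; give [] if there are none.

[2, 11, 13, 17]

Mod squares: a ≡ -221, b ≡ 143. Check v ∈ {∞, 2, 3, 5, 7, 11, 13, 17}.
v=∞: -221 < 0 and 143 > 0  ⇒  (a,b)_∞ = +1.
v=13: a=13^1·(≡3), b=13^3·(≡8) mod 13; (3|13)=+1, (8|13)=-1; (−1)^{1·3·6}·(+1)^3·(-1)^1 = -1.
v=2: v_2(a)=-6, v_2(b)=-10; units ≡ 3, 7 (mod 8); ε·ε+αω+βω = 1·1+-6·0+-10·1 ≡ 1  ⇒  (a,b)_2 = -1.
v=3: a=3^4·(≡1), b=3^12·(≡2) mod 3; (1|3)=+1, (2|3)=-1; (−1)^{4·12·1}·(+1)^12·(-1)^4 = +1.
v=17: a=17^1·(≡9), b=17^2·(≡3) mod 17; (9|17)=+1, (3|17)=-1; (−1)^{1·2·8}·(+1)^2·(-1)^1 = -1.
v=11: a=11^0·(≡10), b=11^1·(≡6) mod 11; (10|11)=-1, (6|11)=-1; (−1)^{0·1·5}·(-1)^1·(-1)^0 = -1.
v=5: a=5^0·(≡4), b=5^4·(≡3) mod 5; (4|5)=+1, (3|5)=-1; (−1)^{0·4·2}·(+1)^4·(-1)^0 = +1.
v=7: a=7^2·(≡5), b=7^-2·(≡6) mod 7; (5|7)=-1, (6|7)=-1; (−1)^{2·-2·3}·(-1)^-2·(-1)^2 = +1.
Ram(-221, 143) = {2, 11, 13, 17}; no ℚ_2-point on the conic.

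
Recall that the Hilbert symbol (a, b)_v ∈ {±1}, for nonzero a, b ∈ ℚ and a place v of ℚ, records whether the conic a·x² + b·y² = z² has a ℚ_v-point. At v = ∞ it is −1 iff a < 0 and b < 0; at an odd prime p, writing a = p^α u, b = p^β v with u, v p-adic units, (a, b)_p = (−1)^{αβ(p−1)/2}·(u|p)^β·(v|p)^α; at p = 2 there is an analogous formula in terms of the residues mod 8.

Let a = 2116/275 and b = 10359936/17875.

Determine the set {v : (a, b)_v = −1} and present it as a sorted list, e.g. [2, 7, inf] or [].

[13, 17]

Mod squares: a ≡ 11, b ≡ 24310. Check v ∈ {∞, 2, 3, 5, 11, 13, 17, 23}.
v=5: a=5^-2·(≡1), b=5^-3·(≡2) mod 5; (1|5)=+1, (2|5)=-1; (−1)^{-2·-3·2}·(+1)^-3·(-1)^-2 = +1.
v=∞: 11 > 0 and 24310 > 0  ⇒  (a,b)_∞ = +1.
v=13: a=13^0·(≡5), b=13^-1·(≡8) mod 13; (5|13)=-1, (8|13)=-1; (−1)^{0·-1·6}·(-1)^-1·(-1)^0 = -1.
v=23: a=23^2·(≡19), b=23^2·(≡20) mod 23; (19|23)=-1, (20|23)=-1; (−1)^{2·2·11}·(-1)^2·(-1)^2 = +1.
v=3: a=3^0·(≡2), b=3^2·(≡1) mod 3; (2|3)=-1, (1|3)=+1; (−1)^{0·2·1}·(-1)^2·(+1)^0 = +1.
v=17: a=17^0·(≡14), b=17^1·(≡16) mod 17; (14|17)=-1, (16|17)=+1; (−1)^{0·1·8}·(-1)^1·(+1)^0 = -1.
v=11: a=11^-1·(≡5), b=11^-1·(≡6) mod 11; (5|11)=+1, (6|11)=-1; (−1)^{-1·-1·5}·(+1)^-1·(-1)^-1 = +1.
v=2: v_2(a)=2, v_2(b)=7; units ≡ 3, 3 (mod 8); ε·ε+αω+βω = 1·1+2·1+7·1 ≡ 0  ⇒  (a,b)_2 = +1.
(11, 24310 / ℚ) ramifies at {13, 17}: a division algebra.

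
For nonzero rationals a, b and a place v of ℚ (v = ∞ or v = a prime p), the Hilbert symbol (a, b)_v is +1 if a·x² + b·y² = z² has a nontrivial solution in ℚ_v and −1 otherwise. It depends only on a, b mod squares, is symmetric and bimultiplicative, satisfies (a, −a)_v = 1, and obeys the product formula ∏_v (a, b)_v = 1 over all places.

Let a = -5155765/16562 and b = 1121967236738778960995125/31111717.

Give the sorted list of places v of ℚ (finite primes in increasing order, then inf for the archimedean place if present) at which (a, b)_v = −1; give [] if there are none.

[5, 13, 31, 37]

(a, b) ≡ (-10730, 1110265) mod (ℚ^×)²; places V = {2, 5, 7, 13, 17, 19, 29, 31, 37, ∞}.
(a,b)_37: α=1, u≡24; β=4, v≡6 (mod 37); (24|37)=-1, (6|37)=-1; sign (−1)^0·-1^4·-1^1 = -1.
(a,b)_13: α=-2, u≡5; β=-3, v≡6 (mod 13); (5|13)=-1, (6|13)=-1; sign (−1)^0·-1^-3·-1^-2 = -1.
(a,b)_31: α=2, u≡23; β=5, v≡16 (mod 31); (23|31)=-1, (16|31)=+1; sign (−1)^0·-1^5·+1^2 = -1.
(a,b)_19: α=0, u≡16; β=3, v≡2 (mod 19); (16|19)=+1, (2|19)=-1; sign (−1)^0·+1^3·-1^0 = +1.
(a,b)_17: α=0, u≡3; β=-2, v≡6 (mod 17); (3|17)=-1, (6|17)=-1; sign (−1)^0·-1^-2·-1^0 = +1.
(a,b)_5: α=1, u≡1; β=3, v≡3 (mod 5); (1|5)=+1, (3|5)=-1; sign (−1)^0·+1^3·-1^1 = -1.
(a,b)_29: α=1, u≡24; β=3, v≡13 (mod 29); (24|29)=+1, (13|29)=+1; sign (−1)^0·+1^3·+1^1 = +1.
(a,b)_2: α=-1, β=0; u≡3, v≡1 (mod 8); ε(u)ε(v)=1·0, αω(v)=-1·0, βω(u)=0·1; sum ≡ 0  ⇒  +1.
(a,b)_7: α=-2, u≡4; β=-2, v≡2 (mod 7); (4|7)=+1, (2|7)=+1; sign (−1)^0·+1^-2·+1^-2 = +1.
(a,b)_∞: sgn(-10730)=−, sgn(1110265)=+, so +1.
Ram(-10730, 1110265) = {5, 13, 31, 37}; no ℚ_5-point on the conic.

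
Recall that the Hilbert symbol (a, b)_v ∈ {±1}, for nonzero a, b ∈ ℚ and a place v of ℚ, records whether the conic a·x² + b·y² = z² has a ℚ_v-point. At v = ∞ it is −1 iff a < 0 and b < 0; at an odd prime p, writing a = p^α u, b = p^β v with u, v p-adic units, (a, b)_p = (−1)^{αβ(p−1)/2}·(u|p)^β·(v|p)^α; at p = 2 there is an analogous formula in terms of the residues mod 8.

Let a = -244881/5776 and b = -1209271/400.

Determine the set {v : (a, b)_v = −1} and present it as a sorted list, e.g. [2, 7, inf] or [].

(a, b) ≡ (-161, -24679) mod (ℚ^×)²; places V = {2, 3, 5, 7, 13, 19, 23, 29, 37, ∞}.
(a,b)_7: α=1, u≡3; β=2, v≡3 (mod 7); (3|7)=-1, (3|7)=-1; sign (−1)^0·-1^2·-1^1 = -1.
(a,b)_37: α=0, u≡24; β=1, v≡7 (mod 37); (24|37)=-1, (7|37)=+1; sign (−1)^0·-1^1·+1^0 = -1.
(a,b)_13: α=2, u≡5; β=0, v≡8 (mod 13); (5|13)=-1, (8|13)=-1; sign (−1)^0·-1^0·-1^2 = +1.
(a,b)_23: α=1, u≡16; β=1, v≡18 (mod 23); (16|23)=+1, (18|23)=+1; sign (−1)^1·+1^1·+1^1 = -1.
(a,b)_∞: sgn(-161)=−, sgn(-24679)=−, so -1.
(a,b)_19: α=-2, u≡3; β=0, v≡3 (mod 19); (3|19)=-1, (3|19)=-1; sign (−1)^0·-1^0·-1^-2 = +1.
(a,b)_29: α=0, u≡28; β=1, v≡14 (mod 29); (28|29)=+1, (14|29)=-1; sign (−1)^0·+1^1·-1^0 = +1.
(a,b)_3: α=2, u≡1; β=0, v≡2 (mod 3); (1|3)=+1, (2|3)=-1; sign (−1)^0·+1^0·-1^2 = +1.
(a,b)_2: α=-4, β=-4; u≡7, v≡1 (mod 8); ε(u)ε(v)=1·0, αω(v)=-4·0, βω(u)=-4·0; sum ≡ 0  ⇒  +1.
(a,b)_5: α=0, u≡4; β=-2, v≡4 (mod 5); (4|5)=+1, (4|5)=+1; sign (−1)^0·+1^-2·+1^0 = +1.
|Ram(-161, -24679)| = 4, even; anisotropic at {7, 23, 37, ∞}.

[7, 23, 37, inf]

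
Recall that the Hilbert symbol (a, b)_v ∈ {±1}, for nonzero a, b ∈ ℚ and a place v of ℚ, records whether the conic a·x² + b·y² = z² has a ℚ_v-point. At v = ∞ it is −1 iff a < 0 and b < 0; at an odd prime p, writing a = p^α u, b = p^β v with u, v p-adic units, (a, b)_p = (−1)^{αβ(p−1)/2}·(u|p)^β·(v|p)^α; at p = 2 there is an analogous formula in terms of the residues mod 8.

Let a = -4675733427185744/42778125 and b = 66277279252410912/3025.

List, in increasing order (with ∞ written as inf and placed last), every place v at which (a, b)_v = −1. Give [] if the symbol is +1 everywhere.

(a, b) ≡ (-11305, 430882) mod (ℚ^×)²; places V = {2, 3, 5, 7, 11, 13, 17, 19, 23, 29, ∞}.
(a,b)_2: α=4, β=5; u≡7, v≡1 (mod 8); ε(u)ε(v)=1·0, αω(v)=4·0, βω(u)=5·0; sum ≡ 0  ⇒  +1.
(a,b)_5: α=-5, u≡4; β=-2, v≡2 (mod 5); (4|5)=+1, (2|5)=-1; sign (−1)^0·+1^-2·-1^-5 = -1.
(a,b)_3: α=-4, u≡2; β=2, v≡1 (mod 3); (2|3)=-1, (1|3)=+1; sign (−1)^0·-1^2·+1^-4 = +1.
(a,b)_∞: sgn(-11305)=−, sgn(430882)=+, so +1.
(a,b)_17: α=1, u≡15; β=1, v≡2 (mod 17); (15|17)=+1, (2|17)=+1; sign (−1)^0·+1^1·+1^1 = +1.
(a,b)_13: α=-2, u≡6; β=0, v≡4 (mod 13); (6|13)=-1, (4|13)=+1; sign (−1)^0·-1^0·+1^-2 = +1.
(a,b)_29: α=2, u≡16; β=3, v≡8 (mod 29); (16|29)=+1, (8|29)=-1; sign (−1)^0·+1^3·-1^2 = +1.
(a,b)_11: α=2, u≡9; β=-2, v≡5 (mod 11); (9|11)=+1, (5|11)=+1; sign (−1)^0·+1^-2·+1^2 = +1.
(a,b)_23: α=2, u≡20; β=3, v≡12 (mod 23); (20|23)=-1, (12|23)=+1; sign (−1)^0·-1^3·+1^2 = -1.
(a,b)_7: α=5, u≡1; β=4, v≡1 (mod 7); (1|7)=+1, (1|7)=+1; sign (−1)^0·+1^4·+1^5 = +1.
(a,b)_19: α=1, u≡18; β=1, v≡11 (mod 19); (18|19)=-1, (11|19)=+1; sign (−1)^1·-1^1·+1^1 = +1.
(-11305, 430882 / ℚ) ramifies at {5, 23}: a division algebra.

[5, 23]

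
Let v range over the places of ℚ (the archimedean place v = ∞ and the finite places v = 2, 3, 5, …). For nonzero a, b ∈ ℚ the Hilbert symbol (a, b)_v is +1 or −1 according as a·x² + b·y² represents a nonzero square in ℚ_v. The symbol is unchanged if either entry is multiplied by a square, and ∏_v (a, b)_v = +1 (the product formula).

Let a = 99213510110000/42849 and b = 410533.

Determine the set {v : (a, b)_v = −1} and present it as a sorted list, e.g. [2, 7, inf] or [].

[11, 13, 17, 31]

Mod squares: a ≡ 58706219, b ≡ 410533. Check v ∈ {∞, 2, 3, 5, 11, 13, 17, 19, 23, 31, 41}.
v=2: v_2(a)=4, v_2(b)=0; units ≡ 3, 5 (mod 8); ε·ε+αω+βω = 1·0+4·1+0·1 ≡ 0  ⇒  (a,b)_2 = +1.
v=41: a=41^1·(≡2), b=41^1·(≡9) mod 41; (2|41)=+1, (9|41)=+1; (−1)^{1·1·20}·(+1)^1·(+1)^1 = +1.
v=19: a=19^1·(≡13), b=19^1·(≡4) mod 19; (13|19)=-1, (4|19)=+1; (−1)^{1·1·9}·(-1)^1·(+1)^1 = +1.
v=13: a=13^3·(≡3), b=13^0·(≡6) mod 13; (3|13)=+1, (6|13)=-1; (−1)^{3·0·6}·(+1)^0·(-1)^3 = -1.
v=17: a=17^1·(≡6), b=17^1·(≡9) mod 17; (6|17)=-1, (9|17)=+1; (−1)^{1·1·8}·(-1)^1·(+1)^1 = -1.
v=31: a=31^1·(≡12), b=31^1·(≡6) mod 31; (12|31)=-1, (6|31)=-1; (−1)^{1·1·15}·(-1)^1·(-1)^1 = -1.
v=11: a=11^1·(≡4), b=11^0·(≡2) mod 11; (4|11)=+1, (2|11)=-1; (−1)^{1·0·5}·(+1)^0·(-1)^1 = -1.
v=3: a=3^-4·(≡2), b=3^0·(≡1) mod 3; (2|3)=-1, (1|3)=+1; (−1)^{-4·0·1}·(-1)^0·(+1)^-4 = +1.
v=∞: 58706219 > 0 and 410533 > 0  ⇒  (a,b)_∞ = +1.
v=5: a=5^4·(≡4), b=5^0·(≡3) mod 5; (4|5)=+1, (3|5)=-1; (−1)^{4·0·2}·(+1)^0·(-1)^4 = +1.
v=23: a=23^-2·(≡15), b=23^0·(≡6) mod 23; (15|23)=-1, (6|23)=+1; (−1)^{-2·0·11}·(-1)^0·(+1)^-2 = +1.
|Ram(58706219, 410533)| = 4, even; anisotropic at {11, 13, 17, 31}.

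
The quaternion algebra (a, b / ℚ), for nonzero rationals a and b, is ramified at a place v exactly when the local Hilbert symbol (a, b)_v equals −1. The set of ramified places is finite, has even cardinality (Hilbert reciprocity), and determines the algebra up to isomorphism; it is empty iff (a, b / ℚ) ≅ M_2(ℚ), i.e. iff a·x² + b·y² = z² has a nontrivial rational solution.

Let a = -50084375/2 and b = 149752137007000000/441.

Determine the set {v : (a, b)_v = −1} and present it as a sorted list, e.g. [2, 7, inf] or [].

(a, b) ≡ (-160270, 583) mod (ℚ^×)²; places V = {2, 3, 5, 7, 11, 31, 47, 53, ∞}.
(a,b)_3: α=0, u≡2; β=-2, v≡1 (mod 3); (2|3)=-1, (1|3)=+1; sign (−1)^0·-1^-2·+1^0 = +1.
(a,b)_53: α=0, u≡21; β=1, v≡9 (mod 53); (21|53)=-1, (9|53)=+1; sign (−1)^0·-1^1·+1^0 = -1.
(a,b)_47: α=1, u≡3; β=2, v≡26 (mod 47); (3|47)=+1, (26|47)=-1; sign (−1)^0·+1^2·-1^1 = -1.
(a,b)_5: α=5, u≡4; β=6, v≡3 (mod 5); (4|5)=+1, (3|5)=-1; sign (−1)^0·+1^6·-1^5 = -1.
(a,b)_2: α=-1, β=6; u≡1, v≡7 (mod 8); ε(u)ε(v)=0·1, αω(v)=-1·0, βω(u)=6·0; sum ≡ 0  ⇒  +1.
(a,b)_7: α=0, u≡1; β=-2, v≡2 (mod 7); (1|7)=+1, (2|7)=+1; sign (−1)^0·+1^-2·+1^0 = +1.
(a,b)_31: α=1, u≡1; β=2, v≡19 (mod 31); (1|31)=+1, (19|31)=+1; sign (−1)^0·+1^2·+1^1 = +1.
(a,b)_∞: sgn(-160270)=−, sgn(583)=+, so +1.
(a,b)_11: α=1, u≡3; β=3, v≡5 (mod 11); (3|11)=+1, (5|11)=+1; sign (−1)^1·+1^3·+1^1 = -1.
|Ram(-160270, 583)| = 4, even; anisotropic at {5, 11, 47, 53}.

[5, 11, 47, 53]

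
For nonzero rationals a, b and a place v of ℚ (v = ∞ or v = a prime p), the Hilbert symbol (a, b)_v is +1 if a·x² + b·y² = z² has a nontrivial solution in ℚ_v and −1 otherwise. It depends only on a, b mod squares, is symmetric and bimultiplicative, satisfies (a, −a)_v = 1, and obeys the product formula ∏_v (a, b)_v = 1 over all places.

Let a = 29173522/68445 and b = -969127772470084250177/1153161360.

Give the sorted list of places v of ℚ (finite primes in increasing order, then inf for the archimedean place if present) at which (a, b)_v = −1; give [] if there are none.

[5, 13, 31, 37]

Mod squares: a ≡ 1610, b ≡ -820105. Check v ∈ {∞, 2, 3, 5, 7, 11, 13, 19, 23, 31, 37, 43}.
v=31: a=31^0·(≡17), b=31^1·(≡9) mod 31; (17|31)=-1, (9|31)=+1; (−1)^{0·1·15}·(-1)^1·(+1)^0 = -1.
v=5: a=5^-1·(≡3), b=5^-1·(≡4) mod 5; (3|5)=-1, (4|5)=+1; (−1)^{-1·-1·2}·(-1)^-1·(+1)^-1 = -1.
v=43: a=43^2·(≡12), b=43^4·(≡32) mod 43; (12|43)=-1, (32|43)=-1; (−1)^{2·4·21}·(-1)^4·(-1)^2 = +1.
v=7: a=7^3·(≡3), b=7^6·(≡1) mod 7; (3|7)=-1, (1|7)=+1; (−1)^{3·6·3}·(-1)^6·(+1)^3 = +1.
v=37: a=37^0·(≡18), b=37^1·(≡31) mod 37; (18|37)=-1, (31|37)=-1; (−1)^{0·1·18}·(-1)^1·(-1)^0 = -1.
v=2: v_2(a)=1, v_2(b)=-4; units ≡ 5, 7 (mod 8); ε·ε+αω+βω = 0·1+1·0+-4·1 ≡ 0  ⇒  (a,b)_2 = +1.
v=∞: 1610 > 0 and -820105 < 0  ⇒  (a,b)_∞ = +1.
v=3: a=3^-4·(≡2), b=3^-8·(≡2) mod 3; (2|3)=-1, (2|3)=-1; (−1)^{-4·-8·1}·(-1)^-8·(-1)^-4 = +1.
v=23: a=23^1·(≡12), b=23^2·(≡9) mod 23; (12|23)=+1, (9|23)=+1; (−1)^{1·2·11}·(+1)^2·(+1)^1 = +1.
v=11: a=11^0·(≡5), b=11^1·(≡9) mod 11; (5|11)=+1, (9|11)=+1; (−1)^{0·1·5}·(+1)^1·(+1)^0 = +1.
v=13: a=13^-2·(≡7), b=13^-3·(≡3) mod 13; (7|13)=-1, (3|13)=+1; (−1)^{-2·-3·6}·(-1)^-3·(+1)^-2 = -1.
v=19: a=19^0·(≡15), b=19^2·(≡17) mod 19; (15|19)=-1, (17|19)=+1; (−1)^{0·2·9}·(-1)^2·(+1)^0 = +1.
Ram(1610, -820105) = {5, 13, 31, 37}; no ℚ_5-point on the conic.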